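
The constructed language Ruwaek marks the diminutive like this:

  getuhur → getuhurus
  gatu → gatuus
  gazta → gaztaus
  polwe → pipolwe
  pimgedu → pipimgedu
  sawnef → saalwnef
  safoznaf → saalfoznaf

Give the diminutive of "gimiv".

gatu and pimgedu both end in -u yet inflect differently (gatuus, pipimgedu), so the final letter is not what conditions the rule; the first letter is.
"gimiv" begins with g-. The stems beginning with g- (getuhur → getuhurus, gatu → gatuus, gazta → gaztaus) add -us.
So gimiv → gimivus.

gimivus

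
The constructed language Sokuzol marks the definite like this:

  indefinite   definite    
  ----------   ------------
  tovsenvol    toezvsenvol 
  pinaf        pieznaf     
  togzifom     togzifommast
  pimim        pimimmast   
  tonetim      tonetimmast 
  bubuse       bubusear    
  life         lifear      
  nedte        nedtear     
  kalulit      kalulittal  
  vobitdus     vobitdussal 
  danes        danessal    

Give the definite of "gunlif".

"gunlif" ends in -f. The one such stem in the data (pinaf → pieznaf) inserts -ez- after the first vowel (as does tovsenvol), so the same rule applies.
The other patterns: stems ending in -m double the final consonant and add -ast; stems ending in -e add -ar; stems ending in -s or -t double the final consonant and add -al.
So gunlif → gueznlif.

gueznlif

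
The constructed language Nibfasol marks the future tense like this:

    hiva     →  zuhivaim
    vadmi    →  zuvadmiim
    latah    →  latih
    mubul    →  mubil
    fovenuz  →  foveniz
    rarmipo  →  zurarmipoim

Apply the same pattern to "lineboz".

hiva and latah both have last vowel 'a' yet inflect differently (zuhivaim, latih), so the last vowel is not what conditions the rule; whether the stem ends in a vowel or a consonant is.
"lineboz" ends in a consonant. The stems ending in a consonant (fovenuz → foveniz, latah → latih, mubul → mubil) change the last vowel to 'i'.
The other pattern: stems ending in a vowel add zu- … -im around the stem.
So lineboz → linebiz.

linebiz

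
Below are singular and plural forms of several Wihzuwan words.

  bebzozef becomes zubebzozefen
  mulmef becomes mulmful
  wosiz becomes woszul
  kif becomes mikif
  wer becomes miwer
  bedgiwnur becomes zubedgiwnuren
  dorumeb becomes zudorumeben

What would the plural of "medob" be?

kif and mulmef both end in -f yet inflect differently (mikif, mulmful), so the final letter is not what conditions the rule; the number of vowels is.
"medob" has 2 vowels. The stems with 2 vowels (wosiz → woszul, mulmef → mulmful) delete the last vowel and add -ul.
So medob → medbul.

medbul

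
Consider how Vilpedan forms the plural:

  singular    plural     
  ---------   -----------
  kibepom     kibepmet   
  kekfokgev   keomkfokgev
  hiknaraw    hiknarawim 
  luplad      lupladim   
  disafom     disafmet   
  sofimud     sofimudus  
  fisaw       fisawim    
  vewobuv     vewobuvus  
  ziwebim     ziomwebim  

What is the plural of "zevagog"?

zevagget

sofimud and luplad both end in -d yet inflect differently (sofimudus, lupladim), so the final letter is not what conditions the rule; the last vowel is.
"zevagog" has last vowel 'o'. The stems whose last vowel is 'o' (disafom → disafmet, kibepom → kibepmet) delete the last vowel and add -et.
The other patterns: stems whose last vowel is 'u' add -us; stems whose last vowel is 'a' add -im; stems whose last vowel is 'e' or 'i' insert -om- after the first vowel.
So zevagog → zevagget.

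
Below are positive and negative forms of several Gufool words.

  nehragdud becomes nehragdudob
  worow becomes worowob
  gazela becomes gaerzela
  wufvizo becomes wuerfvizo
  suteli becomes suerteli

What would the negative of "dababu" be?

worow and wufvizo both have last vowel 'o' yet inflect differently (worowob, wuerfvizo), so the last vowel is not what conditions the rule; whether the stem ends in a vowel or a consonant is.
"dababu" ends in a vowel. The stems ending in a vowel (gazela → gaerzela, wufvizo → wuerfvizo, suteli → suerteli) insert -er- after the first vowel.
So dababu → daerbabu.

daerbabu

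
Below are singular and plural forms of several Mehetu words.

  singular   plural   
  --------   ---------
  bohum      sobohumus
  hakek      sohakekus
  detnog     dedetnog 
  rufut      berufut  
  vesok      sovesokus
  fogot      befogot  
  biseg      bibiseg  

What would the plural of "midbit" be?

detnog and fogot both have last vowel 'o' yet inflect differently (dedetnog, befogot), so the last vowel is not what conditions the rule; the final letter is.
"midbit" ends in -t. The stems ending in -t (rufut → berufut, fogot → befogot) add the prefix be-.
So midbit → bemidbit.

bemidbit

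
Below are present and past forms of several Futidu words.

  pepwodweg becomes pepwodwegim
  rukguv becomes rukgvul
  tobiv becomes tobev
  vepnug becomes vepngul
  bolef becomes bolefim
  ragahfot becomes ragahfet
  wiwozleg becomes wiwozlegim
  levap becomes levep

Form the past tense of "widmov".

"widmov" has last vowel 'o'. The one such stem in the data (ragahfot → ragahfet) changes the last vowel to 'e' (as do levap, tobiv), so the same rule applies.
The other patterns: stems whose last vowel is 'e' add -im; stems whose last vowel is 'u' delete the last vowel and add -ul.
So widmov → widmev.

widmev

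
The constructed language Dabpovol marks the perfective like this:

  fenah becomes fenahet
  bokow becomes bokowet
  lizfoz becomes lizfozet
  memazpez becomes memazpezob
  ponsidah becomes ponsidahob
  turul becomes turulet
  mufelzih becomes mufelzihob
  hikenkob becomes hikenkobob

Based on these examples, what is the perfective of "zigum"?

ponsidah and fenah both end in -h yet inflect differently (ponsidahob, fenahet), so the final letter is not what conditions the rule; the number of vowels is.
"zigum" has 2 vowels. The stems with 2 vowels (fenah → fenahet, lizfoz → lizfozet, turul → turulet) add -et.
So zigum → zigumet.

zigumet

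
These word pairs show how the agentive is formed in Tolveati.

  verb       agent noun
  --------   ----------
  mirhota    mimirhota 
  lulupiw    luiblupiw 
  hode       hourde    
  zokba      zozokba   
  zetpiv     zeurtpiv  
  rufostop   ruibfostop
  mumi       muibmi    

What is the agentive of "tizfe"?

"tizfe" ends in -e. The one such stem in the data (hode → hourde) inserts -ur- after the first vowel (as does zetpiv), so the same rule applies.
The other patterns: stems ending in -a repeat the first consonant+vowel as a prefix; stems ending in -i, -p or -w insert -ib- after the first vowel.
So tizfe → tiurzfe.

tiurzfe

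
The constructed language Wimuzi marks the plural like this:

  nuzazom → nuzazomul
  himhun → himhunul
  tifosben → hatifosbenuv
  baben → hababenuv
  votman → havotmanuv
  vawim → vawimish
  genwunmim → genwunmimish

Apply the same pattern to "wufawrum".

wufawrumul

himhun and tifosben both end in -n yet inflect differently (himhunul, hatifosbenuv), so the final letter is not what conditions the rule; the last vowel is.
"wufawrum" has last vowel 'u'. The one such stem in the data (himhun → himhunul) adds -ul, so the same rule applies.
The other patterns: stems whose last vowel is 'a' or 'e' add ha- … -uv around the stem; stems whose last vowel is 'i' add -ish.
So wufawrum → wufawrumul.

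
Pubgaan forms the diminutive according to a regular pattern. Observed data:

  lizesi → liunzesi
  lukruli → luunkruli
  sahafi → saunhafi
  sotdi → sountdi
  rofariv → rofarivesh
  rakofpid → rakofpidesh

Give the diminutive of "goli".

lizesi and rofariv both have last vowel 'i' yet inflect differently (liunzesi, rofarivesh), so the last vowel is not what conditions the rule; the final letter is.
"goli" ends in -i. The stems ending in -i (lizesi → liunzesi, lukruli → luunkruli, sahafi → saunhafi) insert -un- after the first vowel.
So goli → gounli.

gounli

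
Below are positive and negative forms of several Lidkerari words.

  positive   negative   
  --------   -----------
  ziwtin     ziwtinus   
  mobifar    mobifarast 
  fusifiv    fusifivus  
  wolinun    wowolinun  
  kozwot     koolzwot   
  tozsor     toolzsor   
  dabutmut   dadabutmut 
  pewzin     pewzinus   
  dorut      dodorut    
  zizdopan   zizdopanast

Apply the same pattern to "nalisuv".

nanalisuv

kozwot and dorut both end in -t yet inflect differently (koolzwot, dodorut), so the final letter is not what conditions the rule; the last vowel is.
"nalisuv" has last vowel 'u'. The stems whose last vowel is 'u' (dorut → dodorut, dabutmut → dadabutmut, wolinun → wowolinun) repeat the first consonant+vowel as a prefix.
So nalisuv → nanalisuv.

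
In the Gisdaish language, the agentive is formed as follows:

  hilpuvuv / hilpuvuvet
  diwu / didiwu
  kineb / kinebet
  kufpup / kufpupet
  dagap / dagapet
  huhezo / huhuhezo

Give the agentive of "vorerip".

voreripet

"vorerip" ends in a consonant. The stems ending in a consonant (kufpup → kufpupet, hilpuvuv → hilpuvuvet, kineb → kinebet) add -et.
The other pattern: stems ending in a vowel repeat the first consonant+vowel as a prefix.
So vorerip → voreripet.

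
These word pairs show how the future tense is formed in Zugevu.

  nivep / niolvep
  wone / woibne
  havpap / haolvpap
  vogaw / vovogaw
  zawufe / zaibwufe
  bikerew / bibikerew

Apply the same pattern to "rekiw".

nivep and bikerew both have last vowel 'e' yet inflect differently (niolvep, bibikerew), so the last vowel is not what conditions the rule; the final letter is.
"rekiw" ends in -w. The stems ending in -w (bikerew → bibikerew, vogaw → vovogaw) repeat the first consonant+vowel as a prefix.
The other patterns: stems ending in -p insert -ol- after the first vowel; stems ending in -e insert -ib- after the first vowel.
So rekiw → rerekiw.

rerekiw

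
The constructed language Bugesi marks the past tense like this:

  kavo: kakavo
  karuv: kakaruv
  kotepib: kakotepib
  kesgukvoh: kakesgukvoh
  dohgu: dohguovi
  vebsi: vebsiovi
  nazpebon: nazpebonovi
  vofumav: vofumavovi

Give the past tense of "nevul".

nevulovi

karuv and vofumav both end in -v yet inflect differently (kakaruv, vofumavovi), so the final letter is not what conditions the rule; the first letter is.
"nevul" begins with n-. The one such stem in the data (nazpebon → nazpebonovi) adds -ovi, so the same rule applies.
The other pattern: stems beginning with k- add the prefix ka-.
So nevul → nevulovi.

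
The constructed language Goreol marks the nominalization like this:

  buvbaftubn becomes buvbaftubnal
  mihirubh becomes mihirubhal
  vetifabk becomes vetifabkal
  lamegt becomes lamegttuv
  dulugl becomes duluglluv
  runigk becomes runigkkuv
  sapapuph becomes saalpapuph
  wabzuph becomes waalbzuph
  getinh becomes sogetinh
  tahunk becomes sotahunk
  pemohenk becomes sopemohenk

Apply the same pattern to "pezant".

vetifabk and runigk both end in -k yet inflect differently (vetifabkal, runigkkuv), so the final letter is not what conditions the rule; the second-to-last letter is.
"pezant" has second-to-last letter 'n'. The stems whose second-to-last letter is 'n' (getinh → sogetinh, tahunk → sotahunk, pemohenk → sopemohenk) add the prefix so-.
The other patterns: stems whose second-to-last letter is 'b' add -al; stems whose second-to-last letter is 'g' double the final consonant and add -uv; stems whose second-to-last letter is 'p' insert -al- after the first vowel.
So pezant → sopezant.

sopezant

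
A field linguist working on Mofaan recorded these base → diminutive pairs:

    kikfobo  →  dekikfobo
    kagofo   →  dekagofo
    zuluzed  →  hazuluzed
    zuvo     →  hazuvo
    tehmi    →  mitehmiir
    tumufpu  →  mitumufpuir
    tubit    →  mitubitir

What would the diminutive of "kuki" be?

dekuki

zuvo and kagofo both end in -o yet inflect differently (hazuvo, dekagofo), so the final letter is not what conditions the rule; the first letter is.
"kuki" begins with k-. The stems beginning with k- (kagofo → dekagofo, kikfobo → dekikfobo) add the prefix de-.
So kuki → dekuki.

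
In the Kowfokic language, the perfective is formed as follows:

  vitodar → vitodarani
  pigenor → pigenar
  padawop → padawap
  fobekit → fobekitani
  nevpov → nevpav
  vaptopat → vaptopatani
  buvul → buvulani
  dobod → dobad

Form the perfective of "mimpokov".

mimpokav

pigenor and vitodar both end in -r yet inflect differently (pigenar, vitodarani), so the final letter is not what conditions the rule; the last vowel is.
"mimpokov" has last vowel 'o'. The stems whose last vowel is 'o' (nevpov → nevpav, pigenor → pigenar, padawop → padawap) change the last vowel to 'a'.
So mimpokov → mimpokav.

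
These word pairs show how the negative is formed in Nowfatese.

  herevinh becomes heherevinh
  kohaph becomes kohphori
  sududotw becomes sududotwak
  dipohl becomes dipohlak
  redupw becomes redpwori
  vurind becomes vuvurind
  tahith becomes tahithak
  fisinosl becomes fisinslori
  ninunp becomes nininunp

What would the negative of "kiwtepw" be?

kiwtpwori

"kiwtepw" has second-to-last letter 'p'. The stems whose second-to-last letter is 'p' (kohaph → kohphori, redupw → redpwori) delete the last vowel and add -ori.
The other patterns: stems whose second-to-last letter is 'h' or 't' add -ak; stems whose second-to-last letter is 'n' repeat the first consonant+vowel as a prefix.
So kiwtepw → kiwtpwori.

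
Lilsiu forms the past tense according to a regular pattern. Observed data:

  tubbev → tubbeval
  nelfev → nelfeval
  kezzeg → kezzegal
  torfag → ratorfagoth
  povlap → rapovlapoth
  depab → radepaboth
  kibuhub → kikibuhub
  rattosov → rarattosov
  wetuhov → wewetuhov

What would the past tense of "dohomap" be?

radohomapoth

kezzeg and torfag both end in -g yet inflect differently (kezzegal, ratorfagoth), so the final letter is not what conditions the rule; the last vowel is.
"dohomap" has last vowel 'a'. The stems whose last vowel is 'a' (torfag → ratorfagoth, povlap → rapovlapoth, depab → radepaboth) add ra- … -oth around the stem.
The other patterns: stems whose last vowel is 'e' add -al; stems whose last vowel is 'o' or 'u' repeat the first consonant+vowel as a prefix.
So dohomap → radohomapoth.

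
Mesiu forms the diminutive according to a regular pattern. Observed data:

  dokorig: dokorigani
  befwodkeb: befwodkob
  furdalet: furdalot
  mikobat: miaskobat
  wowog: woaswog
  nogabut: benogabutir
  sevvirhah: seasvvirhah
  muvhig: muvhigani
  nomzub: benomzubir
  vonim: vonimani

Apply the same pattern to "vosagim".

vosagimani

"vosagim" has last vowel 'i'. The stems whose last vowel is 'i' (dokorig → dokorigani, vonim → vonimani, muvhig → muvhigani) add -ani.
The other patterns: stems whose last vowel is 'u' add be- … -ir around the stem; stems whose last vowel is 'e' change the last vowel to 'o'; stems whose last vowel is 'a' or 'o' insert -as- after the first vowel.
So vosagim → vosagimani.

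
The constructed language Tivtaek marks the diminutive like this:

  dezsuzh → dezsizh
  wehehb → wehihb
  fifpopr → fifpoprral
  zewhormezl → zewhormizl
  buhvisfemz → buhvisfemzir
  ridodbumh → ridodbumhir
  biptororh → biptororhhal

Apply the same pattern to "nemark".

ridodbumh and dezsuzh both end in -h yet inflect differently (ridodbumhir, dezsizh), so the final letter is not what conditions the rule; the second-to-last letter is.
"nemark" has second-to-last letter 'r'. The one such stem in the data (biptororh → biptororhhal) doubles the final consonant and adds -al (as does fifpopr), so the same rule applies.
The other patterns: stems whose second-to-last letter is 'm' add -ir; stems whose second-to-last letter is 'h' or 'z' change the last vowel to 'i'.
So nemark → nemarkkal.

nemarkkal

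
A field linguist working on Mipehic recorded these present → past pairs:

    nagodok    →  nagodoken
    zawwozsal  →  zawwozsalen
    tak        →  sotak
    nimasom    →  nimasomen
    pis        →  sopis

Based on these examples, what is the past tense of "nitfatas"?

nitfatasen

"nitfatas" has 3 vowels. The stems with 3 vowels (nagodok → nagodoken, nimasom → nimasomen, zawwozsal → zawwozsalen) add -en.
So nitfatas → nitfatasen.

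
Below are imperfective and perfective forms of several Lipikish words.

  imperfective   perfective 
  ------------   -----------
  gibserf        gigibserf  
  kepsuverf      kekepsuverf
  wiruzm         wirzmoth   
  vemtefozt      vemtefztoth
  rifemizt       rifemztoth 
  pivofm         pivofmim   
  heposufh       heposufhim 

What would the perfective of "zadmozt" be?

"zadmozt" has second-to-last letter 'z'. The stems whose second-to-last letter is 'z' (wiruzm → wirzmoth, vemtefozt → vemtefztoth, rifemizt → rifemztoth) delete the last vowel and add -oth.
So zadmozt → zadmztoth.

zadmztoth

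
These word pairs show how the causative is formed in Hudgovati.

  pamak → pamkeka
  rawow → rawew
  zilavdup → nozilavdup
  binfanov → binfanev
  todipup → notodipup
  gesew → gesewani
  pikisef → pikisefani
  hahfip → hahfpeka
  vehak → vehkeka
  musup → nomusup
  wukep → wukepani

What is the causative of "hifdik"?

hahfip and todipup both end in -p yet inflect differently (hahfpeka, notodipup), so the final letter is not what conditions the rule; the last vowel is.
"hifdik" has last vowel 'i'. The one such stem in the data (hahfip → hahfpeka) deletes the last vowel and adds -eka (as do pamak, vehak), so the same rule applies.
The other patterns: stems whose last vowel is 'u' add the prefix no-; stems whose last vowel is 'e' add -ani; stems whose last vowel is 'o' change the last vowel to 'e'.
So hifdik → hifdkeka.

hifdkeka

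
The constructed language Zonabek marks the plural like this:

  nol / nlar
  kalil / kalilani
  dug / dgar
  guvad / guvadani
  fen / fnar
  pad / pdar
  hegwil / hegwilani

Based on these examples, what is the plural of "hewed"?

hewedani

hegwil and nol both end in -l yet inflect differently (hegwilani, nlar), so the final letter is not what conditions the rule; the number of vowels is.
"hewed" has 2 vowels. The stems with 2 vowels (hegwil → hegwilani, kalil → kalilani, guvad → guvadani) add -ani.
The other pattern: stems with 1 vowel delete the last vowel and add -ar.
So hewed → hewedani.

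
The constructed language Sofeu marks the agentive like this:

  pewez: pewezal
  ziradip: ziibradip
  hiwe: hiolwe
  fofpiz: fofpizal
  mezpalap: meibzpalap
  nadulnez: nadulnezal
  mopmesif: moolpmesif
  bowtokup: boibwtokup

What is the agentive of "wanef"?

waolnef

ziradip and fofpiz both have last vowel 'i' yet inflect differently (ziibradip, fofpizal), so the last vowel is not what conditions the rule; the final letter is.
"wanef" ends in -f. The one such stem in the data (mopmesif → moolpmesif) inserts -ol- after the first vowel (as does hiwe), so the same rule applies.
The other patterns: stems ending in -p insert -ib- after the first vowel; stems ending in -z add -al.
So wanef → waolnef.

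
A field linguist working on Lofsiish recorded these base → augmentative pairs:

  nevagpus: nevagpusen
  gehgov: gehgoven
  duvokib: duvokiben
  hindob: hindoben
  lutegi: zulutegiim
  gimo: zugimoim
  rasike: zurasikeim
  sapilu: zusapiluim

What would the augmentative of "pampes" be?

"pampes" ends in a consonant. The stems ending in a consonant (nevagpus → nevagpusen, gehgov → gehgoven, duvokib → duvokiben) add -en.
So pampes → pampesen.

pampesen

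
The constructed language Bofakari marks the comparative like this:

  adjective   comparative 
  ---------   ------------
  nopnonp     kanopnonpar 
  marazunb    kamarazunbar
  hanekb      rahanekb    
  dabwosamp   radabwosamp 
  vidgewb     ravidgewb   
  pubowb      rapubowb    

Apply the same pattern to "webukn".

marazunb and hanekb both end in -b yet inflect differently (kamarazunbar, rahanekb), so the final letter is not what conditions the rule; the second-to-last letter is.
"webukn" has second-to-last letter 'k'. The one such stem in the data (hanekb → rahanekb) adds the prefix ra-, so the same rule applies.
The other pattern: stems whose second-to-last letter is 'n' add ka- … -ar around the stem.
So webukn → rawebukn.

rawebukn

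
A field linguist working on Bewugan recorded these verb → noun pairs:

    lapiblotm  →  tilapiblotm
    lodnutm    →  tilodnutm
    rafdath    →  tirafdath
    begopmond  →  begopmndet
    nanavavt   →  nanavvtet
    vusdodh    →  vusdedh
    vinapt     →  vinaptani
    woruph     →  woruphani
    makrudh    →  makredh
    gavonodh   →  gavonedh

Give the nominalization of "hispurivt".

hispurvtet

rafdath and vusdodh both end in -h yet inflect differently (tirafdath, vusdedh), so the final letter is not what conditions the rule; the second-to-last letter is.
"hispurivt" has second-to-last letter 'v'. The one such stem in the data (nanavavt → nanavvtet) deletes the last vowel and adds -et (as does begopmond), so the same rule applies.
The other patterns: stems whose second-to-last letter is 't' add the prefix ti-; stems whose second-to-last letter is 'd' change the last vowel to 'e'; stems whose second-to-last letter is 'p' add -ani.
So hispurivt → hispurvtet.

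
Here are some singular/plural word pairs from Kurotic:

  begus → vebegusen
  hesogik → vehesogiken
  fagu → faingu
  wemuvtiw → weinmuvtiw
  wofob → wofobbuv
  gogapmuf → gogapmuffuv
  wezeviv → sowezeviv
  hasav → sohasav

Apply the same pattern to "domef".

domeffuv

"domef" ends in -f. The one such stem in the data (gogapmuf → gogapmuffuv) doubles the final consonant and adds -uv (as does wofob), so the same rule applies.
So domef → domeffuv.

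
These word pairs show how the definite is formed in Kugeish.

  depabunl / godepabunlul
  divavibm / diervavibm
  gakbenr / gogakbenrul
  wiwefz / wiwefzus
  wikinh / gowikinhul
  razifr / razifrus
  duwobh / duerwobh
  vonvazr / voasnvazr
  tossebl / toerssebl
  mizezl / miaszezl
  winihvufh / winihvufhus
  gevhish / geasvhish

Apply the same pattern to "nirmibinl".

gonirmibinlul

tossebl and depabunl both end in -l yet inflect differently (toerssebl, godepabunlul), so the final letter is not what conditions the rule; the second-to-last letter is.
"nirmibinl" has second-to-last letter 'n'. The stems whose second-to-last letter is 'n' (gakbenr → gogakbenrul, depabunl → godepabunlul, wikinh → gowikinhul) add go- … -ul around the stem.
So nirmibinl → gonirmibinlul.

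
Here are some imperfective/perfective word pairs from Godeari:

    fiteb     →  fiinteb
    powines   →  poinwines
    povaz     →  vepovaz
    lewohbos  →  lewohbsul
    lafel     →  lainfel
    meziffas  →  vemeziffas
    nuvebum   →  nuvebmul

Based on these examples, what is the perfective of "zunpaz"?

vezunpaz

powines and meziffas both end in -s yet inflect differently (poinwines, vemeziffas), so the final letter is not what conditions the rule; the last vowel is.
"zunpaz" has last vowel 'a'. The stems whose last vowel is 'a' (povaz → vepovaz, meziffas → vemeziffas) add the prefix ve-.
So zunpaz → vezunpaz.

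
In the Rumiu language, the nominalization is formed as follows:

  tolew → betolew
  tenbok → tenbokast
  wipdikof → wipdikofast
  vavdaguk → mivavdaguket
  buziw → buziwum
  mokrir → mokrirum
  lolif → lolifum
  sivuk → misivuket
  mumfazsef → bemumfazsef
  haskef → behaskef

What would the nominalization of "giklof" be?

lolif and haskef both end in -f yet inflect differently (lolifum, behaskef), so the final letter is not what conditions the rule; the last vowel is.
"giklof" has last vowel 'o'. The stems whose last vowel is 'o' (wipdikof → wipdikofast, tenbok → tenbokast) add -ast.
So giklof → giklofast.

giklofast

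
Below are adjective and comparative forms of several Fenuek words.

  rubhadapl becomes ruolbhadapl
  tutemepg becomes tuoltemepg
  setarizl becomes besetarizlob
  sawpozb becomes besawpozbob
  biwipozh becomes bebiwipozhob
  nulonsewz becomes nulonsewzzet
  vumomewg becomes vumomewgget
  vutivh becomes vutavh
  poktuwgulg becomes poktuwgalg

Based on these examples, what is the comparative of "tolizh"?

betolizhob

rubhadapl and setarizl both end in -l yet inflect differently (ruolbhadapl, besetarizlob), so the final letter is not what conditions the rule; the second-to-last letter is.
"tolizh" has second-to-last letter 'z'. The stems whose second-to-last letter is 'z' (setarizl → besetarizlob, sawpozb → besawpozbob, biwipozh → bebiwipozhob) add be- … -ob around the stem.
The other patterns: stems whose second-to-last letter is 'p' insert -ol- after the first vowel; stems whose second-to-last letter is 'w' double the final consonant and add -et; stems whose second-to-last letter is 'l' or 'v' change the last vowel to 'a'.
So tolizh → betolizhob.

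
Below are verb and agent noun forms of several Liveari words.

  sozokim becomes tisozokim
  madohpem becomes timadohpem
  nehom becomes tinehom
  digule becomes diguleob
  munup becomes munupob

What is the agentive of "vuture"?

vutureob

madohpem and digule both have last vowel 'e' yet inflect differently (timadohpem, diguleob), so the last vowel is not what conditions the rule; the final letter is.
"vuture" ends in -e. The one such stem in the data (digule → diguleob) adds -ob, so the same rule applies.
The other pattern: stems ending in -m add the prefix ti-.
So vuture → vutureob.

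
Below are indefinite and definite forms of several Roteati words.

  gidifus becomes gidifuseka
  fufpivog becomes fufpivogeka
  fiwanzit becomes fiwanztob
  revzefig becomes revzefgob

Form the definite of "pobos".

"pobos" has last vowel 'o'. The one such stem in the data (fufpivog → fufpivogeka) adds -eka, so the same rule applies.
So pobos → poboseka.

poboseka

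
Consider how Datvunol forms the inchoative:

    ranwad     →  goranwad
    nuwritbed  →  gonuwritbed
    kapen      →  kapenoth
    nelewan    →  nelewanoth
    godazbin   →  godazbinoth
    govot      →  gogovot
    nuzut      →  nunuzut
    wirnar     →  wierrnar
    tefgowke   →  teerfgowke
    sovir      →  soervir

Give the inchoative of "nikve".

nuwritbed and kapen both have last vowel 'e' yet inflect differently (gonuwritbed, kapenoth), so the last vowel is not what conditions the rule; the final letter is.
"nikve" ends in -e. The one such stem in the data (tefgowke → teerfgowke) inserts -er- after the first vowel (as do wirnar, sovir), so the same rule applies.
The other patterns: stems ending in -d add the prefix go-; stems ending in -n add -oth; stems ending in -t repeat the first consonant+vowel as a prefix.
So nikve → nierkve.

nierkve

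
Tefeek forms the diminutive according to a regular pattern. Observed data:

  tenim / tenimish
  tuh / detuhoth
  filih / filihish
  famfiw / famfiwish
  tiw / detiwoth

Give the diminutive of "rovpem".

famfiw and tiw both end in -w yet inflect differently (famfiwish, detiwoth), so the final letter is not what conditions the rule; the number of vowels is.
"rovpem" has 2 vowels. The stems with 2 vowels (tenim → tenimish, filih → filihish, famfiw → famfiwish) add -ish.
The other pattern: stems with 1 vowel add de- … -oth around the stem.
So rovpem → rovpemish.

rovpemish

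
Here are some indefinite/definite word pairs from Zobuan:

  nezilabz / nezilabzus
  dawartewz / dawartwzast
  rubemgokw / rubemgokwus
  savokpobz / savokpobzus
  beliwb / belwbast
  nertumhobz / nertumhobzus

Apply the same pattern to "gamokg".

gamokgus

dawartewz and nezilabz both end in -z yet inflect differently (dawartwzast, nezilabzus), so the final letter is not what conditions the rule; the second-to-last letter is.
"gamokg" has second-to-last letter 'k'. The one such stem in the data (rubemgokw → rubemgokwus) adds -us, so the same rule applies.
So gamokg → gamokgus.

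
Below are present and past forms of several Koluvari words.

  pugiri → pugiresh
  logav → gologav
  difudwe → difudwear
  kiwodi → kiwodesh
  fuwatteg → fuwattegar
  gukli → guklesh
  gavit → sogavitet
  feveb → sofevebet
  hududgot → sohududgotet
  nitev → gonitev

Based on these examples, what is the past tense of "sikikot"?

"sikikot" ends in -t. The stems ending in -t (hududgot → sohududgotet, gavit → sogavitet) add so- … -et around the stem.
So sikikot → sosikikotet.

sosikikotet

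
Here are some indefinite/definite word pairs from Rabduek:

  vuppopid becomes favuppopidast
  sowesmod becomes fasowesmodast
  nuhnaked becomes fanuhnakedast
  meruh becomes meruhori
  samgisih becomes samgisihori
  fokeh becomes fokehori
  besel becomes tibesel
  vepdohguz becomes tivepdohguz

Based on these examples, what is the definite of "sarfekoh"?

"sarfekoh" ends in -h. The stems ending in -h (meruh → meruhori, samgisih → samgisihori, fokeh → fokehori) add -ori.
The other patterns: stems ending in -d add fa- … -ast around the stem; stems ending in -l or -z add the prefix ti-.
So sarfekoh → sarfekohori.

sarfekohori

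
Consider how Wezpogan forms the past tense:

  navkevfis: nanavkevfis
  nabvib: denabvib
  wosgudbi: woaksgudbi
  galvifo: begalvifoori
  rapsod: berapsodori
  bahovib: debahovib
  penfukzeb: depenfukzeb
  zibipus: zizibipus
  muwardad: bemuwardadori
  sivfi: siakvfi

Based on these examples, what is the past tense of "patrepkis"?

papatrepkis

sivfi and navkevfis both have last vowel 'i' yet inflect differently (siakvfi, nanavkevfis), so the last vowel is not what conditions the rule; the final letter is.
"patrepkis" ends in -s. The stems ending in -s (navkevfis → nanavkevfis, zibipus → zizibipus) repeat the first consonant+vowel as a prefix.
The other patterns: stems ending in -i insert -ak- after the first vowel; stems ending in -b add the prefix de-; stems ending in -d or -o add be- … -ori around the stem.
So patrepkis → papatrepkis.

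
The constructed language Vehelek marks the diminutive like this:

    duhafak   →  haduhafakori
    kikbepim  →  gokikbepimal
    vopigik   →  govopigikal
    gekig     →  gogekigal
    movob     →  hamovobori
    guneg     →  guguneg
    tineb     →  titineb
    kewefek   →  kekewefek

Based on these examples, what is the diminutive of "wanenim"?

"wanenim" has last vowel 'i'. The stems whose last vowel is 'i' (vopigik → govopigikal, kikbepim → gokikbepimal, gekig → gogekigal) add go- … -al around the stem.
So wanenim → gowanenimal.

gowanenimal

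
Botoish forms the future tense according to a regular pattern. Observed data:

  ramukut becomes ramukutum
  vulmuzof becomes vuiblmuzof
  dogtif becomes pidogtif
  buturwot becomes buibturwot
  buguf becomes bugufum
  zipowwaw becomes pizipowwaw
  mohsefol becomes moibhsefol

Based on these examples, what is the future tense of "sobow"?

soibbow

dogtif and buguf both end in -f yet inflect differently (pidogtif, bugufum), so the final letter is not what conditions the rule; the last vowel is.
"sobow" has last vowel 'o'. The stems whose last vowel is 'o' (vulmuzof → vuiblmuzof, mohsefol → moibhsefol, buturwot → buibturwot) insert -ib- after the first vowel.
So sobow → soibbow.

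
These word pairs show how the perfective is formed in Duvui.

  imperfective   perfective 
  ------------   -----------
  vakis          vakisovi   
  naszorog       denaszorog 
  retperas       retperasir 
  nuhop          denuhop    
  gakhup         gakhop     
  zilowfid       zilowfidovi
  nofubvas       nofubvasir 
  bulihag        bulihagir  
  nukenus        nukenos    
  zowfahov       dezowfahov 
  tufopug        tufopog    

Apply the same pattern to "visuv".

visov

naszorog and bulihag both end in -g yet inflect differently (denaszorog, bulihagir), so the final letter is not what conditions the rule; the last vowel is.
"visuv" has last vowel 'u'. The stems whose last vowel is 'u' (tufopug → tufopog, gakhup → gakhop, nukenus → nukenos) change the last vowel to 'o'.
The other patterns: stems whose last vowel is 'o' add the prefix de-; stems whose last vowel is 'a' add -ir; stems whose last vowel is 'i' add -ovi.
So visuv → visov.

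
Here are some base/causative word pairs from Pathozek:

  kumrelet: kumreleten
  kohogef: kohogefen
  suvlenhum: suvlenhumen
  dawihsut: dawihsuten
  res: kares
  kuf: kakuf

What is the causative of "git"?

kagit

kohogef and kuf both end in -f yet inflect differently (kohogefen, kakuf), so the final letter is not what conditions the rule; the number of vowels is.
"git" has 1 vowel. The stems with 1 vowel (res → kares, kuf → kakuf) add the prefix ka-.
So git → kagit.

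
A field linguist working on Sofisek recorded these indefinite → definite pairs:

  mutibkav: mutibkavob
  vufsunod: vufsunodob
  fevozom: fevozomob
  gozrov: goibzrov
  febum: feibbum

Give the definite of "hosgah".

mutibkav and gozrov both end in -v yet inflect differently (mutibkavob, goibzrov), so the final letter is not what conditions the rule; the number of vowels is.
"hosgah" has 2 vowels. The stems with 2 vowels (gozrov → goibzrov, febum → feibbum) insert -ib- after the first vowel.
The other pattern: stems with 3 vowels add -ob.
So hosgah → hoibsgah.

hoibsgah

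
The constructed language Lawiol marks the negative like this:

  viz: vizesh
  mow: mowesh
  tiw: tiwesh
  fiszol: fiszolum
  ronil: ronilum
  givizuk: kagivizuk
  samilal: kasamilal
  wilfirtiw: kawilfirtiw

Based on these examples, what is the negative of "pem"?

fiszol and samilal both end in -l yet inflect differently (fiszolum, kasamilal), so the final letter is not what conditions the rule; the number of vowels is.
"pem" has 1 vowel. The stems with 1 vowel (viz → vizesh, mow → mowesh, tiw → tiwesh) add -esh.
So pem → pemesh.

pemesh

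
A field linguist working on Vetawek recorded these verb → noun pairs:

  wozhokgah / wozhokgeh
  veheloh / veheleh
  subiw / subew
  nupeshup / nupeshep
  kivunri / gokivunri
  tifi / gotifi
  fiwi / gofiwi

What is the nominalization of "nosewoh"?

noseweh

subiw and kivunri both have last vowel 'i' yet inflect differently (subew, gokivunri), so the last vowel is not what conditions the rule; whether the stem ends in a vowel or a consonant is.
"nosewoh" ends in a consonant. The stems ending in a consonant (wozhokgah → wozhokgeh, veheloh → veheleh, subiw → subew) change the last vowel to 'e'.
The other pattern: stems ending in a vowel add the prefix go-.
So nosewoh → noseweh.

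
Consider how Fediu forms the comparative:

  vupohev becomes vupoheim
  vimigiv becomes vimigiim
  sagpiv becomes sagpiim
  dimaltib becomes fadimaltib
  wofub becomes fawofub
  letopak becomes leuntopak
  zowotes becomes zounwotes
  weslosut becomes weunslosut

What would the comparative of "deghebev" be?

deghebeim

vimigiv and dimaltib both have last vowel 'i' yet inflect differently (vimigiim, fadimaltib), so the last vowel is not what conditions the rule; the final letter is.
"deghebev" ends in -v. The stems ending in -v (vupohev → vupoheim, vimigiv → vimigiim, sagpiv → sagpiim) drop the final letter and add -im.
So deghebev → deghebeim.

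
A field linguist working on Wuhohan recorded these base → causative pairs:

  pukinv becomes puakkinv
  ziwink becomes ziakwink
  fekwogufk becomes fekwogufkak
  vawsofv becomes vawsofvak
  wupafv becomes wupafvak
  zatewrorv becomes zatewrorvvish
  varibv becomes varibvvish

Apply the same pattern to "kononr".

"kononr" has second-to-last letter 'n'. The stems whose second-to-last letter is 'n' (pukinv → puakkinv, ziwink → ziakwink) insert -ak- after the first vowel.
So kononr → koaknonr.

koaknonr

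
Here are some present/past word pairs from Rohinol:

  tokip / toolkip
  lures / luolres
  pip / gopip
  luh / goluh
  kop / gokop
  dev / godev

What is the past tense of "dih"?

godih

tokip and pip both end in -p yet inflect differently (toolkip, gopip), so the final letter is not what conditions the rule; the number of vowels is.
"dih" has 1 vowel. The stems with 1 vowel (pip → gopip, luh → goluh, kop → gokop) add the prefix go-.
The other pattern: stems with 2 vowels insert -ol- after the first vowel.
So dih → godih.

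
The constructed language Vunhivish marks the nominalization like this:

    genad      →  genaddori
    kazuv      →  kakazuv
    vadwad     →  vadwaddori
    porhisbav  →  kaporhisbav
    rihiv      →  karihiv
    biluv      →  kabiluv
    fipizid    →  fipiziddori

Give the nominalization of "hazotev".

kahazotev

fipizid and rihiv both have last vowel 'i' yet inflect differently (fipiziddori, karihiv), so the last vowel is not what conditions the rule; the final letter is.
"hazotev" ends in -v. The stems ending in -v (kazuv → kakazuv, rihiv → karihiv, biluv → kabiluv) add the prefix ka-.
So hazotev → kahazotev.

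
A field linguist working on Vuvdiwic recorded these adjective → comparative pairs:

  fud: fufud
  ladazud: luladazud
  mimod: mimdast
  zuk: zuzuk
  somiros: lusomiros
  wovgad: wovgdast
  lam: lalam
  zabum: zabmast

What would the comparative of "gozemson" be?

lugozemson

fud and mimod both end in -d yet inflect differently (fufud, mimdast), so the final letter is not what conditions the rule; the number of vowels is.
"gozemson" has 3 vowels. The stems with 3 vowels (ladazud → luladazud, somiros → lusomiros) add the prefix lu-.
The other patterns: stems with 1 vowel repeat the first consonant+vowel as a prefix; stems with 2 vowels delete the last vowel and add -ast.
So gozemson → lugozemson.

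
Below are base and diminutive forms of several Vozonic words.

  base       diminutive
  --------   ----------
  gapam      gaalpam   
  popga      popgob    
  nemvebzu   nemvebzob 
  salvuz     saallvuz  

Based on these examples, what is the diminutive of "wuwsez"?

wualwsez

nemvebzu and salvuz both have last vowel 'u' yet inflect differently (nemvebzob, saallvuz), so the last vowel is not what conditions the rule; whether the stem ends in a vowel or a consonant is.
"wuwsez" ends in a consonant. The stems ending in a consonant (salvuz → saallvuz, gapam → gaalpam) insert -al- after the first vowel.
So wuwsez → wualwsez.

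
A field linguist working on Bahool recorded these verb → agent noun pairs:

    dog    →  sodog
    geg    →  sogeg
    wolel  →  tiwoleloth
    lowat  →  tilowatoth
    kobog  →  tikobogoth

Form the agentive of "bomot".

dog and kobog both end in -g yet inflect differently (sodog, tikobogoth), so the final letter is not what conditions the rule; the number of vowels is.
"bomot" has 2 vowels. The stems with 2 vowels (wolel → tiwoleloth, lowat → tilowatoth, kobog → tikobogoth) add ti- … -oth around the stem.
So bomot → tibomototh.

tibomototh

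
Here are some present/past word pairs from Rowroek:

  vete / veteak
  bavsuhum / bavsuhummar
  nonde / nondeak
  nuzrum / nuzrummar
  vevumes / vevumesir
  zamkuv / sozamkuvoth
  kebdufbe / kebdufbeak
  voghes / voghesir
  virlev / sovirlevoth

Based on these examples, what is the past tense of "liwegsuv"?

soliwegsuvoth

kebdufbe and voghes both have last vowel 'e' yet inflect differently (kebdufbeak, voghesir), so the last vowel is not what conditions the rule; the final letter is.
"liwegsuv" ends in -v. The stems ending in -v (virlev → sovirlevoth, zamkuv → sozamkuvoth) add so- … -oth around the stem.
The other patterns: stems ending in -e add -ak; stems ending in -s add -ir; stems ending in -m double the final consonant and add -ar.
So liwegsuv → soliwegsuvoth.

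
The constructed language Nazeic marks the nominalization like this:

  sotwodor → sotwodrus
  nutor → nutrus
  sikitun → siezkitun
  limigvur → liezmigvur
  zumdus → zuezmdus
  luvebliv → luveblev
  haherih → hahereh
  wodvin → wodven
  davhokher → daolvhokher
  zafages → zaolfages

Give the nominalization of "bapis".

sotwodor and limigvur both end in -r yet inflect differently (sotwodrus, liezmigvur), so the final letter is not what conditions the rule; the last vowel is.
"bapis" has last vowel 'i'. The stems whose last vowel is 'i' (luvebliv → luveblev, haherih → hahereh, wodvin → wodven) change the last vowel to 'e'.
So bapis → bapes.

bapes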